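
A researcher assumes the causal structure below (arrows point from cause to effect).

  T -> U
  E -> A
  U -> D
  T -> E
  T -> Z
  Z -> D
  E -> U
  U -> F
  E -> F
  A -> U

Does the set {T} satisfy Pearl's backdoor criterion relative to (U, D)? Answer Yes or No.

Yes

Backdoor paths from U to D (paths whose first edge points into U):
  P1: U <- T -> Z -> D
  P2: U <- E <- T -> Z -> D
  P3: U <- A <- E <- T -> Z -> D
Condition 1 (no descendant of U in the set): holds — descendants of U are {D, F}; none are in {T}.
Condition 2 (every backdoor path blocked by {T}):
  P1: blocked at fork node T ∈ conditioning set.
  P2: blocked at fork node T ∈ conditioning set.
  P3: blocked at fork node T ∈ conditioning set.
{T} satisfies the backdoor criterion.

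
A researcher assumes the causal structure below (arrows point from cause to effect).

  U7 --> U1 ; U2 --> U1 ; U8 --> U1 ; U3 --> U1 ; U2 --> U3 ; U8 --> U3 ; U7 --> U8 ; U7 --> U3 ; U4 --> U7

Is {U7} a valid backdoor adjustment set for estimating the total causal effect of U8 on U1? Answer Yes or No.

Backdoor paths from U8 to U1 (paths whose first edge points into U8):
  P1: U8 <- U7 -> U3 <- U2 -> U1
  P2: U8 <- U7 -> U3 -> U1
  P3: U8 <- U7 -> U1
Condition 1 (no descendant of U8 in the set): holds — descendants of U8 are {U1, U3}; none are in {U7}.
Condition 2 (every backdoor path blocked by {U7}):
  P1: blocked at fork node U7 ∈ conditioning set.
  P2: blocked at fork node U7 ∈ conditioning set.
  P3: blocked at fork node U7 ∈ conditioning set.
{U7} satisfies the backdoor criterion.

Yes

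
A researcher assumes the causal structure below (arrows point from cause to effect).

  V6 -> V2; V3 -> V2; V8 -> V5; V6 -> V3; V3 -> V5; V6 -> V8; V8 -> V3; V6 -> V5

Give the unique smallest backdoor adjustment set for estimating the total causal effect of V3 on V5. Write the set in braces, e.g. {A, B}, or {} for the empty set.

{V6, V8}

Variables eligible for adjustment (non-descendants of V3, excluding V3 and V5): {V6, V8}.
Backdoor paths from V3 to V5:
  P1: V3 <- V6 -> V8 -> V5
  P2: V3 <- V6 -> V5
  P3: V3 <- V8 <- V6 -> V5
  P4: V3 <- V8 -> V5
The empty set is not sufficient: P1 (V3 <- V6 -> V8 -> V5) has no collider blocking it and no conditioned non-collider, so it is open.
Try {V6, V8}:
  P1: blocked at fork node V6 ∈ conditioning set.
  P2: blocked at fork node V6 ∈ conditioning set.
  P3: blocked at chain node V8 ∈ conditioning set.
  P4: blocked at fork node V8 ∈ conditioning set.
{V6, V8} contains no descendant of V3 and blocks every backdoor path.
Every element of {V6, V8} is needed (dropping V6 leaves P2 open; dropping V8 leaves P4 open), so no proper subset is valid.
Among all size-2 subsets of the eligible variables, only {V6, V8} blocks every backdoor path, so it is the unique smallest valid adjustment set.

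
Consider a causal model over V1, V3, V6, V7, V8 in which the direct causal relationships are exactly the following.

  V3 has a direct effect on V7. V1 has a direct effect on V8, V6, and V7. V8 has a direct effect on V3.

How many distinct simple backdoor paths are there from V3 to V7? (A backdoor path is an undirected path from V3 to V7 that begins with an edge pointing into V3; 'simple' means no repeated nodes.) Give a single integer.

1

A backdoor path from V3 to V7 is any simple undirected path whose first edge points into V3 (i.e. leaves V3 via a parent).
Parents of V3: {V8}.
Enumerating:
  P1: V3 <- V8 <- V1 -> V7
That exhausts the simple backdoor paths. Count: 1.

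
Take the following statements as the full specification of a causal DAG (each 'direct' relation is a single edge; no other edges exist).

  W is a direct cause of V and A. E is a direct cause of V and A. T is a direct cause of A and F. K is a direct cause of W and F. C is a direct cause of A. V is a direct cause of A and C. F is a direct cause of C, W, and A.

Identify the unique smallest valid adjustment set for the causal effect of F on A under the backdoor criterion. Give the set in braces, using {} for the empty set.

Variables eligible for adjustment (non-descendants of F, excluding F and A): {E, K, T}.
Backdoor paths from F to A:
  P1: F <- T -> A
  P2: F <- K -> W -> V <- E -> A
  P3: F <- K -> W -> V -> C -> A
  P4: F <- K -> W -> V -> A
  P5: F <- K -> W -> A
The empty set is not sufficient: P1 (F <- T -> A) has no collider blocking it and no conditioned non-collider, so it is open.
Try {K, T}:
  P1: blocked at fork node T ∈ conditioning set.
  P2: blocked at fork node K ∈ conditioning set.
  P3: blocked at fork node K ∈ conditioning set.
  P4: blocked at fork node K ∈ conditioning set.
  P5: blocked at fork node K ∈ conditioning set.
{K, T} contains no descendant of F and blocks every backdoor path.
Every element of {K, T} is needed (dropping K leaves P3 open; dropping T leaves P1 open), so no proper subset is valid.
Among all size-2 subsets of the eligible variables, only {K, T} blocks every backdoor path, so it is the unique smallest valid adjustment set.

{K, T}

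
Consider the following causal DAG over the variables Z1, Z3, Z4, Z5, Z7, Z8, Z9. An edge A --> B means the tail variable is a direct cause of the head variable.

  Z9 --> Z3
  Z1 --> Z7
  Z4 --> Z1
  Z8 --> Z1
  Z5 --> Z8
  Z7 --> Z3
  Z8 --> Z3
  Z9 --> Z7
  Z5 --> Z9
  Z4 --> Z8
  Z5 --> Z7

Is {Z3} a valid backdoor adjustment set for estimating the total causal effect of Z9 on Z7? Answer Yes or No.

Backdoor paths from Z9 to Z7 (paths whose first edge points into Z9):
  P1: Z9 <- Z5 -> Z8 <- Z4 -> Z1 -> Z7
  P2: Z9 <- Z5 -> Z8 -> Z1 -> Z7
  P3: Z9 <- Z5 -> Z8 -> Z3 <- Z7
  P4: Z9 <- Z5 -> Z7
Condition 1 (no descendant of Z9 in the set): FAILS — Z3 is a descendant of Z9.
Condition 2 (every backdoor path blocked by {Z3}):
  P1: open — collider(s) Z8 are conditioned on (or have a conditioned descendant) and no non-collider on the path is in the set.
  P2: open — no interior node is in the conditioning set.
  P3: open — collider(s) Z3 are conditioned on (or have a conditioned descendant) and no non-collider on the path is in the set.
  P4: open — no interior node is in the conditioning set.
{Z3} does not satisfy the backdoor criterion.

No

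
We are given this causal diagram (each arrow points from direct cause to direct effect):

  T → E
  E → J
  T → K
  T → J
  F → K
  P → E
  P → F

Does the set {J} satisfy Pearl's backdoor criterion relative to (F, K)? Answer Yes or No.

Backdoor paths from F to K (paths whose first edge points into F):
  P1: F <- P -> E <- T -> K
  P2: F <- P -> E -> J <- T -> K
Condition 1 (no descendant of F in the set): holds — descendants of F are {K}; none are in {J}.
Condition 2 (every backdoor path blocked by {J}):
  P1: open — collider(s) E are conditioned on (or have a conditioned descendant) and no non-collider on the path is in the set.
  P2: open — collider(s) J are conditioned on (or have a conditioned descendant) and no non-collider on the path is in the set.
{J} does not satisfy the backdoor criterion.

No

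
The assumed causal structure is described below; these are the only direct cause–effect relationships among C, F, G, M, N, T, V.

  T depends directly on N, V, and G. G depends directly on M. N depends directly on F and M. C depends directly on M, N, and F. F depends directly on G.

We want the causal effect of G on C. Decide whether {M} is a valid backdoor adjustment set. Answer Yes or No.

Backdoor paths from G to C (paths whose first edge points into G):
  P1: G <- M -> N <- F -> C
  P2: G <- M -> N -> C
  P3: G <- M -> C
Condition 1 (no descendant of G in the set): holds — descendants of G are {C, F, N, T}; none are in {M}.
Condition 2 (every backdoor path blocked by {M}):
  P1: blocked at fork node M ∈ conditioning set.
  P2: blocked at fork node M ∈ conditioning set.
  P3: blocked at fork node M ∈ conditioning set.
{M} satisfies the backdoor criterion.

Yes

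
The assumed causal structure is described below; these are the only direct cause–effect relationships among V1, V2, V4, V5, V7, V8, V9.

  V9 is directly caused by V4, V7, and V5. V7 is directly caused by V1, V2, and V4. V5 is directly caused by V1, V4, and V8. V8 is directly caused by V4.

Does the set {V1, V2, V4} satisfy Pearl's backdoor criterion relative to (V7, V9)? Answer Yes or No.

Backdoor paths from V7 to V9 (paths whose first edge points into V7):
  P1: V7 <- V1 -> V5 <- V4 -> V9
  P2: V7 <- V1 -> V5 <- V8 <- V4 -> V9
  P3: V7 <- V1 -> V5 -> V9
  P4: V7 <- V4 -> V8 -> V5 -> V9
  P5: V7 <- V4 -> V5 -> V9
  P6: V7 <- V4 -> V9
Condition 1 (no descendant of V7 in the set): holds — descendants of V7 are {V9}; none are in {V1, V2, V4}.
Condition 2 (every backdoor path blocked by {V1, V2, V4}):
  P1: blocked at fork node V1 ∈ conditioning set.
  P2: blocked at fork node V1 ∈ conditioning set.
  P3: blocked at fork node V1 ∈ conditioning set.
  P4: blocked at fork node V4 ∈ conditioning set.
  P5: blocked at fork node V4 ∈ conditioning set.
  P6: blocked at fork node V4 ∈ conditioning set.
{V1, V2, V4} satisfies the backdoor criterion.

Yes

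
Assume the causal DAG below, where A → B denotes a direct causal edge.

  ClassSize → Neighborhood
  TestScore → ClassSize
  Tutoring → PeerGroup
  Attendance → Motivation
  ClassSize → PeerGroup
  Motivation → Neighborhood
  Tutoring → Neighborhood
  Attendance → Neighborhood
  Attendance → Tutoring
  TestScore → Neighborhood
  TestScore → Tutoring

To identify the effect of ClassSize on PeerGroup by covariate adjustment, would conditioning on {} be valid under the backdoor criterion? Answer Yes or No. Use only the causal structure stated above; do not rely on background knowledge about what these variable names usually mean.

Backdoor paths from ClassSize to PeerGroup (paths whose first edge points into ClassSize):
  P1: ClassSize <- TestScore -> Tutoring -> PeerGroup
  P2: ClassSize <- TestScore -> Neighborhood <- Attendance -> Tutoring -> PeerGroup
  P3: ClassSize <- TestScore -> Neighborhood <- Motivation <- Attendance -> Tutoring -> PeerGroup
  P4: ClassSize <- TestScore -> Neighborhood <- Tutoring -> PeerGroup
Condition 1 (no descendant of ClassSize in the set): holds — descendants of ClassSize are {Neighborhood, PeerGroup}; none are in {}.
Condition 2 (every backdoor path blocked by {}):
  P1: open — no interior node is in the conditioning set.
  P2: blocked at collider Neighborhood (neither it nor any descendant is in the conditioning set).
  P3: blocked at collider Neighborhood (neither it nor any descendant is in the conditioning set).
  P4: blocked at collider Neighborhood (neither it nor any descendant is in the conditioning set).
{} does not satisfy the backdoor criterion.

No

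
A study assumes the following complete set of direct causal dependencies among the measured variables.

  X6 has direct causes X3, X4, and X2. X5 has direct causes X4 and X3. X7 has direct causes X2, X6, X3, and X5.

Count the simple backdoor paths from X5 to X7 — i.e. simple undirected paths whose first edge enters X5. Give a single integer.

6

A backdoor path from X5 to X7 is any simple undirected path whose first edge points into X5 (i.e. leaves X5 via a parent).
Parents of X5: {X3, X4}.
Enumerating:
  P1: X5 <- X4 -> X6 <- X2 -> X7
  P2: X5 <- X4 -> X6 <- X3 -> X7
  P3: X5 <- X4 -> X6 -> X7
  P4: X5 <- X3 -> X6 <- X2 -> X7
  P5: X5 <- X3 -> X6 -> X7
  P6: X5 <- X3 -> X7
That exhausts the simple backdoor paths. Count: 6.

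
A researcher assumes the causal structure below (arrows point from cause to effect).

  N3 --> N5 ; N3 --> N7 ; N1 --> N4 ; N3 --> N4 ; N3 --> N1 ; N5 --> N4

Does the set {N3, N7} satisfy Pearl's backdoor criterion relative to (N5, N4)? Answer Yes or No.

Yes

Backdoor paths from N5 to N4 (paths whose first edge points into N5):
  P1: N5 <- N3 -> N1 -> N4
  P2: N5 <- N3 -> N4
Condition 1 (no descendant of N5 in the set): holds — descendants of N5 are {N4}; none are in {N3, N7}.
Condition 2 (every backdoor path blocked by {N3, N7}):
  P1: blocked at fork node N3 ∈ conditioning set.
  P2: blocked at fork node N3 ∈ conditioning set.
{N3, N7} satisfies the backdoor criterion.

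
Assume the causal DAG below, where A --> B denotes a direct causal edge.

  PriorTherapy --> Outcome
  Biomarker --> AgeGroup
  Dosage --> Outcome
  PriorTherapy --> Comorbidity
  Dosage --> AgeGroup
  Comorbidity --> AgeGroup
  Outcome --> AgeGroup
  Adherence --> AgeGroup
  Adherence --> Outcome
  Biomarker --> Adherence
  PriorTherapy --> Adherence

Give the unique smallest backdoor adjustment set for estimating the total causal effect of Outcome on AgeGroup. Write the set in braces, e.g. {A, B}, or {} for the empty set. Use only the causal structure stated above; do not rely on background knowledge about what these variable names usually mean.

Variables eligible for adjustment (non-descendants of Outcome, excluding Outcome and AgeGroup): {Adherence, Biomarker, Comorbidity, Dosage, PriorTherapy}.
Backdoor paths from Outcome to AgeGroup:
  P1: Outcome <- PriorTherapy -> Adherence <- Biomarker -> AgeGroup
  P2: Outcome <- PriorTherapy -> Adherence -> AgeGroup
  P3: Outcome <- PriorTherapy -> Comorbidity -> AgeGroup
  P4: Outcome <- Adherence <- Biomarker -> AgeGroup
  P5: Outcome <- Adherence <- PriorTherapy -> Comorbidity -> AgeGroup
  P6: Outcome <- Adherence -> AgeGroup
  P7: Outcome <- Dosage -> AgeGroup
The empty set is not sufficient: P2 (Outcome <- PriorTherapy -> Adherence -> AgeGroup) has no collider blocking it and no conditioned non-collider, so it is open.
Try {Adherence, Dosage, PriorTherapy}:
  P1: blocked at fork node PriorTherapy ∈ conditioning set.
  P2: blocked at fork node PriorTherapy ∈ conditioning set.
  P3: blocked at fork node PriorTherapy ∈ conditioning set.
  P4: blocked at chain node Adherence ∈ conditioning set.
  P5: blocked at chain node Adherence ∈ conditioning set.
  P6: blocked at fork node Adherence ∈ conditioning set.
  P7: blocked at fork node Dosage ∈ conditioning set.
{Adherence, Dosage, PriorTherapy} contains no descendant of Outcome and blocks every backdoor path.
Every element of {Adherence, Dosage, PriorTherapy} is needed (dropping Adherence leaves P4 open; dropping Dosage leaves P7 open; dropping PriorTherapy leaves P1 open), so no proper subset is valid.
Among all size-3 subsets of the eligible variables, only {Adherence, Dosage, PriorTherapy} blocks every backdoor path, so it is the unique smallest valid adjustment set.

{Adherence, Dosage, PriorTherapy}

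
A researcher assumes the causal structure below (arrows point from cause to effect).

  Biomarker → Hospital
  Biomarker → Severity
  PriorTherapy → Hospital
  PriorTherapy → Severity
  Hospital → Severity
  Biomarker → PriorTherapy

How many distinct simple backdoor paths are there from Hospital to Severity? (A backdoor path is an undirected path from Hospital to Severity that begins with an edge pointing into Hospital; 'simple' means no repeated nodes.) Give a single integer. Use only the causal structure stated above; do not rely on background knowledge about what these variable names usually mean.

A backdoor path from Hospital to Severity is any simple undirected path whose first edge points into Hospital (i.e. leaves Hospital via a parent).
Parents of Hospital: {Biomarker, PriorTherapy}.
Enumerating:
  P1: Hospital <- Biomarker -> PriorTherapy -> Severity
  P2: Hospital <- Biomarker -> Severity
  P3: Hospital <- PriorTherapy <- Biomarker -> Severity
  P4: Hospital <- PriorTherapy -> Severity
That exhausts the simple backdoor paths. Count: 4.

4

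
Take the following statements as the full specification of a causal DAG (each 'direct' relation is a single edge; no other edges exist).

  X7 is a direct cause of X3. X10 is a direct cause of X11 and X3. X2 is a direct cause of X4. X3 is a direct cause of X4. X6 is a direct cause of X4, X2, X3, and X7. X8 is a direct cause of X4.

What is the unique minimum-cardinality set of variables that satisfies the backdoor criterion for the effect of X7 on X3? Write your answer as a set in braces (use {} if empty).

{X6}

Variables eligible for adjustment (non-descendants of X7, excluding X7 and X3): {X10, X11, X2, X6, X8}.
Backdoor paths from X7 to X3:
  P1: X7 <- X6 -> X3
  P2: X7 <- X6 -> X2 -> X4 <- X3
  P3: X7 <- X6 -> X4 <- X3
The empty set is not sufficient: P1 (X7 <- X6 -> X3) has no collider blocking it and no conditioned non-collider, so it is open.
Try {X6}:
  P1: blocked at fork node X6 ∈ conditioning set.
  P2: blocked at fork node X6 ∈ conditioning set.
  P3: blocked at fork node X6 ∈ conditioning set.
{X6} contains no descendant of X7 and blocks every backdoor path.
No other singleton works — e.g. {X10} leaves P1 open — so {X6} is the unique smallest valid adjustment set.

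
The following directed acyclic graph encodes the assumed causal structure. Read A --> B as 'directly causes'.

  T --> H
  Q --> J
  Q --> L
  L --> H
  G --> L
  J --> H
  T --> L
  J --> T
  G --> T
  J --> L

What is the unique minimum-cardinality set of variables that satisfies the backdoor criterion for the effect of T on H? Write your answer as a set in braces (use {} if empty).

{G, J}

Variables eligible for adjustment (non-descendants of T, excluding T and H): {G, J, Q}.
Backdoor paths from T to H:
  P1: T <- G -> L <- Q -> J -> H
  P2: T <- G -> L <- J -> H
  P3: T <- G -> L -> H
  P4: T <- J <- Q -> L -> H
  P5: T <- J -> L -> H
  P6: T <- J -> H
The empty set is not sufficient: P3 (T <- G -> L -> H) has no collider blocking it and no conditioned non-collider, so it is open.
Try {G, J}:
  P1: blocked at fork node G ∈ conditioning set.
  P2: blocked at fork node G ∈ conditioning set.
  P3: blocked at fork node G ∈ conditioning set.
  P4: blocked at chain node J ∈ conditioning set.
  P5: blocked at fork node J ∈ conditioning set.
  P6: blocked at fork node J ∈ conditioning set.
{G, J} contains no descendant of T and blocks every backdoor path.
Every element of {G, J} is needed (dropping G leaves P3 open; dropping J leaves P4 open), so no proper subset is valid.
Among all size-2 subsets of the eligible variables, only {G, J} blocks every backdoor path, so it is the unique smallest valid adjustment set.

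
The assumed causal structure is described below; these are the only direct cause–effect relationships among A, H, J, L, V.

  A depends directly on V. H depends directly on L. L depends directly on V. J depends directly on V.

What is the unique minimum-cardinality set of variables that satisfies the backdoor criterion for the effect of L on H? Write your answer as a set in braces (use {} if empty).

{}

Variables eligible for adjustment (non-descendants of L, excluding L and H): {A, J, V}.
Backdoor paths from L to H:
  (none)
With no backdoor paths the empty set already satisfies the criterion, and it is trivially minimal.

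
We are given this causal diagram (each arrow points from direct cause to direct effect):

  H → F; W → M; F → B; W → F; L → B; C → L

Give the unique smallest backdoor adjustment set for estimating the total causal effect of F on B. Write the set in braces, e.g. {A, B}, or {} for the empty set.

Variables eligible for adjustment (non-descendants of F, excluding F and B): {C, H, L, M, W}.
Backdoor paths from F to B:
  (none)
With no backdoor paths the empty set already satisfies the criterion, and it is trivially minimal.

{}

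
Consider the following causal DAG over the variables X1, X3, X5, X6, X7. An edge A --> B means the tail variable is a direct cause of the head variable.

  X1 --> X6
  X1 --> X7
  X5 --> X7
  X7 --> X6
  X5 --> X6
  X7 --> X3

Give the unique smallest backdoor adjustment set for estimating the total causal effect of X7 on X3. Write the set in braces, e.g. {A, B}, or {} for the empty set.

{}

Variables eligible for adjustment (non-descendants of X7, excluding X7 and X3): {X1, X5}.
Backdoor paths from X7 to X3:
  (none)
With no backdoor paths the empty set already satisfies the criterion, and it is trivially minimal.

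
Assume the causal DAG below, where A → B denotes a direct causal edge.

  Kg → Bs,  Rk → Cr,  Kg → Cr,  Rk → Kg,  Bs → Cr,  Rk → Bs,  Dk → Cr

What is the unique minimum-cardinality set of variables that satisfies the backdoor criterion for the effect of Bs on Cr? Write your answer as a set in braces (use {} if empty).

{Kg, Rk}

Variables eligible for adjustment (non-descendants of Bs, excluding Bs and Cr): {Dk, Kg, Rk}.
Backdoor paths from Bs to Cr:
  P1: Bs <- Rk -> Kg -> Cr
  P2: Bs <- Rk -> Cr
  P3: Bs <- Kg <- Rk -> Cr
  P4: Bs <- Kg -> Cr
The empty set is not sufficient: P1 (Bs <- Rk -> Kg -> Cr) has no collider blocking it and no conditioned non-collider, so it is open.
Try {Kg, Rk}:
  P1: blocked at fork node Rk ∈ conditioning set.
  P2: blocked at fork node Rk ∈ conditioning set.
  P3: blocked at chain node Kg ∈ conditioning set.
  P4: blocked at fork node Kg ∈ conditioning set.
{Kg, Rk} contains no descendant of Bs and blocks every backdoor path.
Every element of {Kg, Rk} is needed (dropping Kg leaves P4 open; dropping Rk leaves P2 open), so no proper subset is valid.
Among all size-2 subsets of the eligible variables, only {Kg, Rk} blocks every backdoor path, so it is the unique smallest valid adjustment set.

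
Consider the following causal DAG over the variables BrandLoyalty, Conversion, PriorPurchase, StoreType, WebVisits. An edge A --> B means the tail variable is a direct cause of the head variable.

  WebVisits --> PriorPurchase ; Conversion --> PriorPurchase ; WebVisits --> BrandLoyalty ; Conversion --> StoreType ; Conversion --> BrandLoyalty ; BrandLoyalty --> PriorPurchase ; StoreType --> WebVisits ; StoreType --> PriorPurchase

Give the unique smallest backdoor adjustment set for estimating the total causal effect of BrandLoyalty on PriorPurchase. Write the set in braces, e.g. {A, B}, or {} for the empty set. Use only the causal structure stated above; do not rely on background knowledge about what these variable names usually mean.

{Conversion, WebVisits}

Variables eligible for adjustment (non-descendants of BrandLoyalty, excluding BrandLoyalty and PriorPurchase): {Conversion, StoreType, WebVisits}.
Backdoor paths from BrandLoyalty to PriorPurchase:
  P1: BrandLoyalty <- Conversion -> StoreType -> WebVisits -> PriorPurchase
  P2: BrandLoyalty <- Conversion -> StoreType -> PriorPurchase
  P3: BrandLoyalty <- Conversion -> PriorPurchase
  P4: BrandLoyalty <- WebVisits <- StoreType <- Conversion -> PriorPurchase
  P5: BrandLoyalty <- WebVisits <- StoreType -> PriorPurchase
  P6: BrandLoyalty <- WebVisits -> PriorPurchase
The empty set is not sufficient: P1 (BrandLoyalty <- Conversion -> StoreType -> WebVisits -> PriorPurchase) has no collider blocking it and no conditioned non-collider, so it is open.
Try {Conversion, WebVisits}:
  P1: blocked at fork node Conversion ∈ conditioning set.
  P2: blocked at fork node Conversion ∈ conditioning set.
  P3: blocked at fork node Conversion ∈ conditioning set.
  P4: blocked at chain node WebVisits ∈ conditioning set.
  P5: blocked at chain node WebVisits ∈ conditioning set.
  P6: blocked at fork node WebVisits ∈ conditioning set.
{Conversion, WebVisits} contains no descendant of BrandLoyalty and blocks every backdoor path.
Every element of {Conversion, WebVisits} is needed (dropping Conversion leaves P2 open; dropping WebVisits leaves P5 open), so no proper subset is valid.
Among all size-2 subsets of the eligible variables, only {Conversion, WebVisits} blocks every backdoor path, so it is the unique smallest valid adjustment set.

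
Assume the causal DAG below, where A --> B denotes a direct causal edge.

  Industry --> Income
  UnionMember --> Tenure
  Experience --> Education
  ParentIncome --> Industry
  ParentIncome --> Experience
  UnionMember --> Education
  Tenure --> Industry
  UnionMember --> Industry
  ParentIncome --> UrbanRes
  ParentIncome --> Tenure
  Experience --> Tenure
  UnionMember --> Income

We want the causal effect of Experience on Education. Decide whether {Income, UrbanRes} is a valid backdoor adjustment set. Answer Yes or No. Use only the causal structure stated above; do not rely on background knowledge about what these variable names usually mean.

No

Backdoor paths from Experience to Education (paths whose first edge points into Experience):
  P1: Experience <- ParentIncome -> Tenure <- UnionMember -> Education
  P2: Experience <- ParentIncome -> Tenure -> Industry <- UnionMember -> Education
  P3: Experience <- ParentIncome -> Tenure -> Industry -> Income <- UnionMember -> Education
  P4: Experience <- ParentIncome -> Industry <- UnionMember -> Education
  P5: Experience <- ParentIncome -> Industry <- Tenure <- UnionMember -> Education
  P6: Experience <- ParentIncome -> Industry -> Income <- UnionMember -> Education
Condition 1 (no descendant of Experience in the set): FAILS — Income is a descendant of Experience.
Condition 2 (every backdoor path blocked by {Income, UrbanRes}):
  P1: open — collider(s) Tenure are conditioned on (or have a conditioned descendant) and no non-collider on the path is in the set.
  P2: open — collider(s) Industry are conditioned on (or have a conditioned descendant) and no non-collider on the path is in the set.
  P3: open — collider(s) Income are conditioned on (or have a conditioned descendant) and no non-collider on the path is in the set.
  P4: open — collider(s) Industry are conditioned on (or have a conditioned descendant) and no non-collider on the path is in the set.
  P5: open — collider(s) Industry are conditioned on (or have a conditioned descendant) and no non-collider on the path is in the set.
  P6: open — collider(s) Income are conditioned on (or have a conditioned descendant) and no non-collider on the path is in the set.
{Income, UrbanRes} does not satisfy the backdoor criterion.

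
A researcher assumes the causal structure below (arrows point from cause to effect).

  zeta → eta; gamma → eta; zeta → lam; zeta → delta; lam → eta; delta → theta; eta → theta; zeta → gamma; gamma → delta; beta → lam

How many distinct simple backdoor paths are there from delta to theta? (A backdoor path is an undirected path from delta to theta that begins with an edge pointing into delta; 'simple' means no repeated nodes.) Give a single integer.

6

A backdoor path from delta to theta is any simple undirected path whose first edge points into delta (i.e. leaves delta via a parent).
Parents of delta: {gamma, zeta}.
Enumerating:
  P1: delta <- zeta -> lam -> eta -> theta
  P2: delta <- zeta -> gamma -> eta -> theta
  P3: delta <- zeta -> eta -> theta
  P4: delta <- gamma <- zeta -> lam -> eta -> theta
  P5: delta <- gamma <- zeta -> eta -> theta
  P6: delta <- gamma -> eta -> theta
That exhausts the simple backdoor paths. Count: 6.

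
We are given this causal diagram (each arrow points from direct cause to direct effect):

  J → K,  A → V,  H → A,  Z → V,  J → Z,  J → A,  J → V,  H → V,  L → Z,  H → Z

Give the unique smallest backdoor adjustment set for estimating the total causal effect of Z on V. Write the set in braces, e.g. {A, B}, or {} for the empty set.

{H, J}

Variables eligible for adjustment (non-descendants of Z, excluding Z and V): {A, H, J, K, L}.
Backdoor paths from Z to V:
  P1: Z <- J -> A <- H -> V
  P2: Z <- J -> A -> V
  P3: Z <- J -> V
  P4: Z <- H -> A <- J -> V
  P5: Z <- H -> A -> V
  P6: Z <- H -> V
The empty set is not sufficient: P2 (Z <- J -> A -> V) has no collider blocking it and no conditioned non-collider, so it is open.
Try {H, J}:
  P1: blocked at fork node J ∈ conditioning set.
  P2: blocked at fork node J ∈ conditioning set.
  P3: blocked at fork node J ∈ conditioning set.
  P4: blocked at fork node H ∈ conditioning set.
  P5: blocked at fork node H ∈ conditioning set.
  P6: blocked at fork node H ∈ conditioning set.
{H, J} contains no descendant of Z and blocks every backdoor path.
Every element of {H, J} is needed (dropping H leaves P5 open; dropping J leaves P2 open), so no proper subset is valid.
Among all size-2 subsets of the eligible variables, only {H, J} blocks every backdoor path, so it is the unique smallest valid adjustment set.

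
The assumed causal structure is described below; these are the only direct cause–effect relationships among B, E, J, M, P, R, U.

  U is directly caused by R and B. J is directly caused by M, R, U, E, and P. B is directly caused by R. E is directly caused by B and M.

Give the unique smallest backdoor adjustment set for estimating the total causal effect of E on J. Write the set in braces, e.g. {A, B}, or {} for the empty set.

{B, M}

Variables eligible for adjustment (non-descendants of E, excluding E and J): {B, M, P, R, U}.
Backdoor paths from E to J:
  P1: E <- B <- R -> U -> J
  P2: E <- B <- R -> J
  P3: E <- B -> U <- R -> J
  P4: E <- B -> U -> J
  P5: E <- M -> J
The empty set is not sufficient: P1 (E <- B <- R -> U -> J) has no collider blocking it and no conditioned non-collider, so it is open.
Try {B, M}:
  P1: blocked at chain node B ∈ conditioning set.
  P2: blocked at chain node B ∈ conditioning set.
  P3: blocked at fork node B ∈ conditioning set.
  P4: blocked at fork node B ∈ conditioning set.
  P5: blocked at fork node M ∈ conditioning set.
{B, M} contains no descendant of E and blocks every backdoor path.
Every element of {B, M} is needed (dropping B leaves P1 open; dropping M leaves P5 open), so no proper subset is valid.
Among all size-2 subsets of the eligible variables, only {B, M} blocks every backdoor path, so it is the unique smallest valid adjustment set.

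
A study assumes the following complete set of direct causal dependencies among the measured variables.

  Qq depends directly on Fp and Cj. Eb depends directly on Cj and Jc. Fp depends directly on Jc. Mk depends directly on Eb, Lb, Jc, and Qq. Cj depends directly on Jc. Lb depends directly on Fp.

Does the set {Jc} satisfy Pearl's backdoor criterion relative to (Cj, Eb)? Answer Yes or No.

Yes

Backdoor paths from Cj to Eb (paths whose first edge points into Cj):
  P1: Cj <- Jc -> Fp -> Lb -> Mk <- Eb
  P2: Cj <- Jc -> Fp -> Qq -> Mk <- Eb
  P3: Cj <- Jc -> Eb
  P4: Cj <- Jc -> Mk <- Eb
Condition 1 (no descendant of Cj in the set): holds — descendants of Cj are {Eb, Mk, Qq}; none are in {Jc}.
Condition 2 (every backdoor path blocked by {Jc}):
  P1: blocked at fork node Jc ∈ conditioning set.
  P2: blocked at fork node Jc ∈ conditioning set.
  P3: blocked at fork node Jc ∈ conditioning set.
  P4: blocked at fork node Jc ∈ conditioning set.
{Jc} satisfies the backdoor criterion.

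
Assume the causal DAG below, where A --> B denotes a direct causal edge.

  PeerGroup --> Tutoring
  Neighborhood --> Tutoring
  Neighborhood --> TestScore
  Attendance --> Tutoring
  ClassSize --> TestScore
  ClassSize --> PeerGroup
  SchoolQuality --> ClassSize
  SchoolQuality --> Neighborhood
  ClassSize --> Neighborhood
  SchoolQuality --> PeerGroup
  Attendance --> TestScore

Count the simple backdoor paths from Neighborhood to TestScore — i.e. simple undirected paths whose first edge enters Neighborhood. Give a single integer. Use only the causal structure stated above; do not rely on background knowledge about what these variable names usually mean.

A backdoor path from Neighborhood to TestScore is any simple undirected path whose first edge points into Neighborhood (i.e. leaves Neighborhood via a parent).
Parents of Neighborhood: {ClassSize, SchoolQuality}.
Enumerating:
  P1: Neighborhood <- SchoolQuality -> ClassSize -> PeerGroup -> Tutoring <- Attendance -> TestScore
  P2: Neighborhood <- SchoolQuality -> ClassSize -> TestScore
  P3: Neighborhood <- SchoolQuality -> PeerGroup <- ClassSize -> TestScore
  P4: Neighborhood <- SchoolQuality -> PeerGroup -> Tutoring <- Attendance -> TestScore
  P5: Neighborhood <- ClassSize <- SchoolQuality -> PeerGroup -> Tutoring <- Attendance -> TestScore
  P6: Neighborhood <- ClassSize -> PeerGroup -> Tutoring <- Attendance -> TestScore
  P7: Neighborhood <- ClassSize -> TestScore
That exhausts the simple backdoor paths. Count: 7.

7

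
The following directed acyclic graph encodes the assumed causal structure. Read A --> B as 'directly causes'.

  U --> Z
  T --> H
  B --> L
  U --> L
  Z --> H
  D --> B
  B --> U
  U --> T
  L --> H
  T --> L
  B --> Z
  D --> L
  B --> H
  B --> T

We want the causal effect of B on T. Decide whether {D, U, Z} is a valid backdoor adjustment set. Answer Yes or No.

Backdoor paths from B to T (paths whose first edge points into B):
  P1: B <- D -> L <- U -> T
  P2: B <- D -> L <- U -> Z -> H <- T
  P3: B <- D -> L <- T
  P4: B <- D -> L -> H <- T
  P5: B <- D -> L -> H <- Z <- U -> T
Condition 1 (no descendant of B in the set): FAILS — U and Z are descendants of B.
Condition 2 (every backdoor path blocked by {D, U, Z}):
  P1: blocked at fork node D ∈ conditioning set.
  P2: blocked at fork node D ∈ conditioning set.
  P3: blocked at fork node D ∈ conditioning set.
  P4: blocked at fork node D ∈ conditioning set.
  P5: blocked at fork node D ∈ conditioning set.
{D, U, Z} does not satisfy the backdoor criterion.

No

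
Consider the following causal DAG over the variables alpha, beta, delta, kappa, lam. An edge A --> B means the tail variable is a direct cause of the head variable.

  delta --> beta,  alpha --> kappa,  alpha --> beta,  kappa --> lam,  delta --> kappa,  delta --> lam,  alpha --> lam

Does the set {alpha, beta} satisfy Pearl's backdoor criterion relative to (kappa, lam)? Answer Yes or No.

No

Backdoor paths from kappa to lam (paths whose first edge points into kappa):
  P1: kappa <- delta -> beta <- alpha -> lam
  P2: kappa <- delta -> lam
  P3: kappa <- alpha -> beta <- delta -> lam
  P4: kappa <- alpha -> lam
Condition 1 (no descendant of kappa in the set): holds — descendants of kappa are {lam}; none are in {alpha, beta}.
Condition 2 (every backdoor path blocked by {alpha, beta}):
  P1: blocked at fork node alpha ∈ conditioning set.
  P2: open — no interior node is in the conditioning set.
  P3: blocked at fork node alpha ∈ conditioning set.
  P4: blocked at fork node alpha ∈ conditioning set.
{alpha, beta} does not satisfy the backdoor criterion.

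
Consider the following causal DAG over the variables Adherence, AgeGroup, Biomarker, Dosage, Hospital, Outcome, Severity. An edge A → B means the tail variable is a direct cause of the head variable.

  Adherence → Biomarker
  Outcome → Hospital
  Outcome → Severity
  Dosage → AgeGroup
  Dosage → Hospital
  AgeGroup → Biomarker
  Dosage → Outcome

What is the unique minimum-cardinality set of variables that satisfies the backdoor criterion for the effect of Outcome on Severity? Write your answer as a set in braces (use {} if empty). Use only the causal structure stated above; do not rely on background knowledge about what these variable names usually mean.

{}

Variables eligible for adjustment (non-descendants of Outcome, excluding Outcome and Severity): {Adherence, AgeGroup, Biomarker, Dosage}.
Backdoor paths from Outcome to Severity:
  (none)
With no backdoor paths the empty set already satisfies the criterion, and it is trivially minimal.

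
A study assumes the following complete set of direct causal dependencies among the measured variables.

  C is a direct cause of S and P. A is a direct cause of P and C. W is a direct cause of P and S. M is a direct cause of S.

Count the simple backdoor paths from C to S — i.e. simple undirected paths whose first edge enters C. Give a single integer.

A backdoor path from C to S is any simple undirected path whose first edge points into C (i.e. leaves C via a parent).
Parents of C: {A}.
Enumerating:
  P1: C <- A -> P <- W -> S
That exhausts the simple backdoor paths. Count: 1.

1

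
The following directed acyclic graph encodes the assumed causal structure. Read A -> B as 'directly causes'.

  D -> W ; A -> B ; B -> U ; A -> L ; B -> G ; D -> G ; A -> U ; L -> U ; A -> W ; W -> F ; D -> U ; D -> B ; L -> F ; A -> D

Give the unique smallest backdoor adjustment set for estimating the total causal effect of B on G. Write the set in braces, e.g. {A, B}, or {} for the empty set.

{D}

Variables eligible for adjustment (non-descendants of B, excluding B and G): {A, D, F, L, W}.
Backdoor paths from B to G:
  P1: B <- A -> D -> G
  P2: B <- A -> W <- D -> G
  P3: B <- A -> W -> F <- L -> U <- D -> G
  P4: B <- A -> L -> F <- W <- D -> G
  P5: B <- A -> L -> U <- D -> G
  P6: B <- A -> U <- D -> G
  P7: B <- A -> U <- L -> F <- W <- D -> G
  P8: B <- D -> G
The empty set is not sufficient: P1 (B <- A -> D -> G) has no collider blocking it and no conditioned non-collider, so it is open.
Try {D}:
  P1: blocked at chain node D ∈ conditioning set.
  P2: blocked at collider W (neither it nor any descendant is in the conditioning set).
  P3: blocked at collider F (neither it nor any descendant is in the conditioning set).
  P4: blocked at collider F (neither it nor any descendant is in the conditioning set).
  P5: blocked at collider U (neither it nor any descendant is in the conditioning set).
  P6: blocked at collider U (neither it nor any descendant is in the conditioning set).
  P7: blocked at collider U (neither it nor any descendant is in the conditioning set).
  P8: blocked at fork node D ∈ conditioning set.
{D} contains no descendant of B and blocks every backdoor path.
No other singleton works — e.g. {A} leaves P8 open — so {D} is the unique smallest valid adjustment set.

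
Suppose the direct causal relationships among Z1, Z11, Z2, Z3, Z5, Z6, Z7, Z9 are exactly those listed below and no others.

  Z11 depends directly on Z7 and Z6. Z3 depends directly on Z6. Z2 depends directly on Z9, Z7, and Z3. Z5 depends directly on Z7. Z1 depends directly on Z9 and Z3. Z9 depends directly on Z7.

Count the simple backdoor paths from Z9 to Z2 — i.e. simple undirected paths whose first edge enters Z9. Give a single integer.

A backdoor path from Z9 to Z2 is any simple undirected path whose first edge points into Z9 (i.e. leaves Z9 via a parent).
Parents of Z9: {Z7}.
Enumerating:
  P1: Z9 <- Z7 -> Z11 <- Z6 -> Z3 -> Z2
  P2: Z9 <- Z7 -> Z2
That exhausts the simple backdoor paths. Count: 2.

2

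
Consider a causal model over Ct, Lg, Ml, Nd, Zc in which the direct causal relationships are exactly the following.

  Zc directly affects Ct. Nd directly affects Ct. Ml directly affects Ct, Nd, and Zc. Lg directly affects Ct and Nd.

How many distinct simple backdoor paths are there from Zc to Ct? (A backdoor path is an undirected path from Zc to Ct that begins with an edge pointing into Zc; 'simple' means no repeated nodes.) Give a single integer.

3

A backdoor path from Zc to Ct is any simple undirected path whose first edge points into Zc (i.e. leaves Zc via a parent).
Parents of Zc: {Ml}.
Enumerating:
  P1: Zc <- Ml -> Nd <- Lg -> Ct
  P2: Zc <- Ml -> Nd -> Ct
  P3: Zc <- Ml -> Ct
That exhausts the simple backdoor paths. Count: 3.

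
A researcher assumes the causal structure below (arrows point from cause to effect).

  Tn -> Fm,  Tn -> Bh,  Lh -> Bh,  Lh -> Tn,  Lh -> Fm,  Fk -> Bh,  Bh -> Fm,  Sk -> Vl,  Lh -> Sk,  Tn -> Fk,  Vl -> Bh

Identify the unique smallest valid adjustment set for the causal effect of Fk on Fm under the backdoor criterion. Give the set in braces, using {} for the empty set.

Variables eligible for adjustment (non-descendants of Fk, excluding Fk and Fm): {Lh, Sk, Tn, Vl}.
Backdoor paths from Fk to Fm:
  P1: Fk <- Tn <- Lh -> Sk -> Vl -> Bh -> Fm
  P2: Fk <- Tn <- Lh -> Bh -> Fm
  P3: Fk <- Tn <- Lh -> Fm
  P4: Fk <- Tn -> Bh <- Lh -> Fm
  P5: Fk <- Tn -> Bh <- Vl <- Sk <- Lh -> Fm
  P6: Fk <- Tn -> Bh -> Fm
  P7: Fk <- Tn -> Fm
The empty set is not sufficient: P1 (Fk <- Tn <- Lh -> Sk -> Vl -> Bh -> Fm) has no collider blocking it and no conditioned non-collider, so it is open.
Try {Tn}:
  P1: blocked at chain node Tn ∈ conditioning set.
  P2: blocked at chain node Tn ∈ conditioning set.
  P3: blocked at chain node Tn ∈ conditioning set.
  P4: blocked at fork node Tn ∈ conditioning set.
  P5: blocked at fork node Tn ∈ conditioning set.
  P6: blocked at fork node Tn ∈ conditioning set.
  P7: blocked at fork node Tn ∈ conditioning set.
{Tn} contains no descendant of Fk and blocks every backdoor path.
No other singleton works — e.g. {Lh} leaves P6 open — so {Tn} is the unique smallest valid adjustment set.

{Tn}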